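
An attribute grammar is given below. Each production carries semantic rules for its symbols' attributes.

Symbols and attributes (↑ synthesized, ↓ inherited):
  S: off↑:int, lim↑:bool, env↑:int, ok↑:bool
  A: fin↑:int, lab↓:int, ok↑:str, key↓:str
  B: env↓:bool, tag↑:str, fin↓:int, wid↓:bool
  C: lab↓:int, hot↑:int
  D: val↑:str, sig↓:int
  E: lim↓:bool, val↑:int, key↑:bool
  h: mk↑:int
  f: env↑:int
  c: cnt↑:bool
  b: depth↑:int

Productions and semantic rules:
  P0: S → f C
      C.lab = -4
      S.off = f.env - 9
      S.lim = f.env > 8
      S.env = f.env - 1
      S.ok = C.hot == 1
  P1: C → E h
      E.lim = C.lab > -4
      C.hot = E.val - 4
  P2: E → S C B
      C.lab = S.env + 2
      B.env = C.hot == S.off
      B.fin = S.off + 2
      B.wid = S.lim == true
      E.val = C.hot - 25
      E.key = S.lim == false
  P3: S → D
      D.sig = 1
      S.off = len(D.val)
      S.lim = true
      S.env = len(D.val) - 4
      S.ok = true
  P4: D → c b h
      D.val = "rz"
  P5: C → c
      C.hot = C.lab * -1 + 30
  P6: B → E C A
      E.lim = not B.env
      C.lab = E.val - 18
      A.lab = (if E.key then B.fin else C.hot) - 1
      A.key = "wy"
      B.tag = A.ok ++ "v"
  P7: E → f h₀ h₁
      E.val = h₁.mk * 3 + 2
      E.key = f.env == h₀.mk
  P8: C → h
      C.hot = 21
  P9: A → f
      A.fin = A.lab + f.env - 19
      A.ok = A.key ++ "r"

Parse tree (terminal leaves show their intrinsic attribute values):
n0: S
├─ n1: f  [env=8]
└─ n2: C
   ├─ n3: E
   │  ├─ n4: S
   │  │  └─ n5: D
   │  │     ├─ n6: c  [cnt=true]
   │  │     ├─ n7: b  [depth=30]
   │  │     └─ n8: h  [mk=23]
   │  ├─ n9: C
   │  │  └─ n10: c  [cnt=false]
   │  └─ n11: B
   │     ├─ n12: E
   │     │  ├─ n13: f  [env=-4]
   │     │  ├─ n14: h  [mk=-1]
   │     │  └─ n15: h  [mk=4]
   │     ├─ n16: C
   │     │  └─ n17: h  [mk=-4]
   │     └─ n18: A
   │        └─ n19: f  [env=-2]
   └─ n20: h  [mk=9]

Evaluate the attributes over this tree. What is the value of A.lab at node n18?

20

1. n1.env = 8  [terminal]
2. n2.lab = -4  [-4]
3. n3.lim = false  [C.lab > -4]
4. n5.sig = 1  [1]
5. n6.cnt = true  [terminal]
6. n7.depth = 30  [terminal]
7. n8.mk = 23  [terminal]
8. n5.val = "rz"  ["rz"]
9. n4.off = 2  [len(D.val)]
10. n4.lim = true  [true]
11. n4.env = -2  [len(D.val) - 4]
12. n4.ok = true  [true]
13. n9.lab = 0  [S.env + 2]
14. n10.cnt = false  [terminal]
15. n9.hot = 30  [C.lab * -1 + 30]
16. n11.env = false  [C.hot == S.off]
17. n11.fin = 4  [S.off + 2]
18. n11.wid = true  [S.lim == true]
19. n12.lim = true  [not B.env]
20. n13.env = -4  [terminal]
21. n14.mk = -1  [terminal]
22. n15.mk = 4  [terminal]
23. n12.val = 14  [h₁.mk * 3 + 2]
24. n12.key = false  [f.env == h₀.mk]
25. n16.lab = -4  [E.val - 18]
26. n17.mk = -4  [terminal]
27. n16.hot = 21  [21]
28. n18.lab = 20  [(if E.key then B.fin else C.hot) - 1]
29. n18.key = "wy"  ["wy"]
30. n19.env = -2  [terminal]
31. n18.fin = -1  [A.lab + f.env - 19]
32. n18.ok = "wyr"  [A.key ++ "r"]
33. n11.tag = "wyrv"  [A.ok ++ "v"]
34. n3.val = 5  [C.hot - 25]
35. n3.key = false  [S.lim == false]
36. n20.mk = 9  [terminal]
37. n2.hot = 1  [E.val - 4]
38. n0.off = -1  [f.env - 9]
39. n0.lim = false  [f.env > 8]
40. n0.env = 7  [f.env - 1]
41. n0.ok = true  [C.hot == 1]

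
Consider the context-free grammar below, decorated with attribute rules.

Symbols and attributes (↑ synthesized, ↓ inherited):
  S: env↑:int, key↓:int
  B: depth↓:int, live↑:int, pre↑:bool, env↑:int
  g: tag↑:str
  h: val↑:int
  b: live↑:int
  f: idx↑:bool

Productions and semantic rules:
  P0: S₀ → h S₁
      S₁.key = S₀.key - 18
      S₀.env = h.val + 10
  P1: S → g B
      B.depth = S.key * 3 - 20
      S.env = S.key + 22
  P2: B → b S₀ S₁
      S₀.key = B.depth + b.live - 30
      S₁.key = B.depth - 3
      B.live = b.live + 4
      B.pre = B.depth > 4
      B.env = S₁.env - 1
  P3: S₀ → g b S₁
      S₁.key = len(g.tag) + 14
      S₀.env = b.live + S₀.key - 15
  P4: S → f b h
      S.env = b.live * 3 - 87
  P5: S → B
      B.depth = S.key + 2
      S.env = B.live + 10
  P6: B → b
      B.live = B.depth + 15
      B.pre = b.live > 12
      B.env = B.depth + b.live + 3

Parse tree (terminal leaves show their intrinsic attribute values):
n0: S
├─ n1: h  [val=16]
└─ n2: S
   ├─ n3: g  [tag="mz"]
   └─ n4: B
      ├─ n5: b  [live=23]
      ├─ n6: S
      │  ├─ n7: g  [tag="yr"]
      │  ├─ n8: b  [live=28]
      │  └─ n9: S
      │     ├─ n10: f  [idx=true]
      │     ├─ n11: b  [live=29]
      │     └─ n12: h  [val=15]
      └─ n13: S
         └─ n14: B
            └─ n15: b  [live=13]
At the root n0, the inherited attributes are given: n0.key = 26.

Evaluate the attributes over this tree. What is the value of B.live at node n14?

18

1. n0.key = 26  [given at root]
2. n1.val = 16  [terminal]
3. n2.key = 8  [S₀.key - 18]
4. n3.tag = "mz"  [terminal]
5. n4.depth = 4  [S.key * 3 - 20]
6. n5.live = 23  [terminal]
7. n6.key = -3  [B.depth + b.live - 30]
8. n7.tag = "yr"  [terminal]
9. n8.live = 28  [terminal]
10. n9.key = 16  [len(g.tag) + 14]
11. n10.idx = true  [terminal]
12. n11.live = 29  [terminal]
13. n12.val = 15  [terminal]
14. n9.env = 0  [b.live * 3 - 87]
15. n6.env = 10  [b.live + S₀.key - 15]
16. n13.key = 1  [B.depth - 3]
17. n14.depth = 3  [S.key + 2]
18. n15.live = 13  [terminal]
19. n14.live = 18  [B.depth + 15]
20. n14.pre = true  [b.live > 12]
21. n14.env = 19  [B.depth + b.live + 3]
22. n13.env = 28  [B.live + 10]
23. n4.live = 27  [b.live + 4]
24. n4.pre = false  [B.depth > 4]
25. n4.env = 27  [S₁.env - 1]
26. n2.env = 30  [S.key + 22]
27. n0.env = 26  [h.val + 10]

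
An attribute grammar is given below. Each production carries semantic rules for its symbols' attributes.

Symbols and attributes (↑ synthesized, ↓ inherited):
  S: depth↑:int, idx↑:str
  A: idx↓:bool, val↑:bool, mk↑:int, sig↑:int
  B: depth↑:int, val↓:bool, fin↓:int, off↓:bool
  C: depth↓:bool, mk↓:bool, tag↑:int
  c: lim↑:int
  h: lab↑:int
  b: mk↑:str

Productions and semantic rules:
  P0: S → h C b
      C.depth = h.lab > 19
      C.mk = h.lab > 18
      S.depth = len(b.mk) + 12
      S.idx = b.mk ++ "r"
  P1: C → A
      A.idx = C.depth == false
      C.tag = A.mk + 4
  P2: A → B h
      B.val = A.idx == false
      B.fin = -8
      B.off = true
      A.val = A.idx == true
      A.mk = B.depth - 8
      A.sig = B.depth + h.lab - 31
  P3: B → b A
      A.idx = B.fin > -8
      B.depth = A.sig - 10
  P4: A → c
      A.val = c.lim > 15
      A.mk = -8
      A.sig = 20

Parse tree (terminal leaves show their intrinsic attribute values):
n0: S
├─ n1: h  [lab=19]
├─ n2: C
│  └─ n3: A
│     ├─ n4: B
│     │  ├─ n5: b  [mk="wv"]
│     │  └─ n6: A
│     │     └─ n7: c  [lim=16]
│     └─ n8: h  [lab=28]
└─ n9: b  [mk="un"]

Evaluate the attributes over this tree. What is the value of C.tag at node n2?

1. n1.lab = 19  [terminal]
2. n2.depth = false  [h.lab > 19]
3. n2.mk = true  [h.lab > 18]
4. n3.idx = true  [C.depth == false]
5. n4.val = false  [A.idx == false]
6. n4.fin = -8  [-8]
7. n4.off = true  [true]
8. n5.mk = "wv"  [terminal]
9. n6.idx = false  [B.fin > -8]
10. n7.lim = 16  [terminal]
11. n6.val = true  [c.lim > 15]
12. n6.mk = -8  [-8]
13. n6.sig = 20  [20]
14. n4.depth = 10  [A.sig - 10]
15. n8.lab = 28  [terminal]
16. n3.val = true  [A.idx == true]
17. n3.mk = 2  [B.depth - 8]
18. n3.sig = 7  [B.depth + h.lab - 31]
19. n2.tag = 6  [A.mk + 4]
20. n9.mk = "un"  [terminal]
21. n0.depth = 14  [len(b.mk) + 12]
22. n0.idx = "unr"  [b.mk ++ "r"]

6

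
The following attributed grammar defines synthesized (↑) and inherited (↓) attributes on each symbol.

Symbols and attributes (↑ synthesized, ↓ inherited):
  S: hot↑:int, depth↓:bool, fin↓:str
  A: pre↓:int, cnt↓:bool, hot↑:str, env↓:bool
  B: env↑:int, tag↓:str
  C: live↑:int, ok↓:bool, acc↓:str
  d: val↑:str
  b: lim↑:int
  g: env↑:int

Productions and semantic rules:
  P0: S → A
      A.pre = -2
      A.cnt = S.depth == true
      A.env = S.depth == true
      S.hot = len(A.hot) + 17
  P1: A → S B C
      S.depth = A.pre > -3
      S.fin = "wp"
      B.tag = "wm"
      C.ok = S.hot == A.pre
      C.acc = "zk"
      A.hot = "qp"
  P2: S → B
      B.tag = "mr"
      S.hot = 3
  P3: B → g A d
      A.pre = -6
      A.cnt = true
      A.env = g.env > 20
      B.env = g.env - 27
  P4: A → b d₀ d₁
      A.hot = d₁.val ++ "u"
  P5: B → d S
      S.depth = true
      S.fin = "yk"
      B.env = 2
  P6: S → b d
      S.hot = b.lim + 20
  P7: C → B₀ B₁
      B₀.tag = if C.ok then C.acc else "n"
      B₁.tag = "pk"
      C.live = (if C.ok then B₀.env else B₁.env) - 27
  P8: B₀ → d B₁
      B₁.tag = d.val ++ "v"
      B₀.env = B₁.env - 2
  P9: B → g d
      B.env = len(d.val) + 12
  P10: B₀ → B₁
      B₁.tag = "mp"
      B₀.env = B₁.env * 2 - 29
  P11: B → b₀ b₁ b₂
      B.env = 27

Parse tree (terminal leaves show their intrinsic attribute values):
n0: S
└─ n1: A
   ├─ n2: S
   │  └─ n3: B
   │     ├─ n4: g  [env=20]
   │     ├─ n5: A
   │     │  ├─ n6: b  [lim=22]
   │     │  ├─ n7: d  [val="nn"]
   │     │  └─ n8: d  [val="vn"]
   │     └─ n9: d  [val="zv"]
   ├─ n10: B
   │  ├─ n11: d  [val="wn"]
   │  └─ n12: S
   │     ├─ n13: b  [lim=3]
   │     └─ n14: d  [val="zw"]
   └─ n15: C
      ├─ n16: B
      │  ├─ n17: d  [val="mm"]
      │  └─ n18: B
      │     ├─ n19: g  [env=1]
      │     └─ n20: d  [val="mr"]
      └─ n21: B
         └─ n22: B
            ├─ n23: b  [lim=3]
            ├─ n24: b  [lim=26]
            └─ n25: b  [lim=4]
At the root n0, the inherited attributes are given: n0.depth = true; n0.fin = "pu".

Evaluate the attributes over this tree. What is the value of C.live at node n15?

-2

1. n0.depth = true  [given at root]
2. n0.fin = "pu"  [given at root]
3. n1.pre = -2  [-2]
4. n1.cnt = true  [S.depth == true]
5. n1.env = true  [S.depth == true]
6. n2.depth = true  [A.pre > -3]
7. n2.fin = "wp"  ["wp"]
8. n3.tag = "mr"  ["mr"]
9. n4.env = 20  [terminal]
10. n5.pre = -6  [-6]
11. n5.cnt = true  [true]
12. n5.env = false  [g.env > 20]
13. n6.lim = 22  [terminal]
14. n7.val = "nn"  [terminal]
15. n8.val = "vn"  [terminal]
16. n5.hot = "vnu"  [d₁.val ++ "u"]
17. n9.val = "zv"  [terminal]
18. n3.env = -7  [g.env - 27]
19. n2.hot = 3  [3]
20. n10.tag = "wm"  ["wm"]
21. n11.val = "wn"  [terminal]
22. n12.depth = true  [true]
23. n12.fin = "yk"  ["yk"]
24. n13.lim = 3  [terminal]
25. n14.val = "zw"  [terminal]
26. n12.hot = 23  [b.lim + 20]
27. n10.env = 2  [2]
28. n15.ok = false  [S.hot == A.pre]
29. n15.acc = "zk"  ["zk"]
30. n16.tag = "n"  [if C.ok then C.acc else "n"]
31. n17.val = "mm"  [terminal]
32. n18.tag = "mmv"  [d.val ++ "v"]
33. n19.env = 1  [terminal]
34. n20.val = "mr"  [terminal]
35. n18.env = 14  [len(d.val) + 12]
36. n16.env = 12  [B₁.env - 2]
37. n21.tag = "pk"  ["pk"]
38. n22.tag = "mp"  ["mp"]
39. n23.lim = 3  [terminal]
40. n24.lim = 26  [terminal]
41. n25.lim = 4  [terminal]
42. n22.env = 27  [27]
43. n21.env = 25  [B₁.env * 2 - 29]
44. n15.live = -2  [(if C.ok then B₀.env else B₁.env) - 27]
45. n1.hot = "qp"  ["qp"]
46. n0.hot = 19  [len(A.hot) + 17]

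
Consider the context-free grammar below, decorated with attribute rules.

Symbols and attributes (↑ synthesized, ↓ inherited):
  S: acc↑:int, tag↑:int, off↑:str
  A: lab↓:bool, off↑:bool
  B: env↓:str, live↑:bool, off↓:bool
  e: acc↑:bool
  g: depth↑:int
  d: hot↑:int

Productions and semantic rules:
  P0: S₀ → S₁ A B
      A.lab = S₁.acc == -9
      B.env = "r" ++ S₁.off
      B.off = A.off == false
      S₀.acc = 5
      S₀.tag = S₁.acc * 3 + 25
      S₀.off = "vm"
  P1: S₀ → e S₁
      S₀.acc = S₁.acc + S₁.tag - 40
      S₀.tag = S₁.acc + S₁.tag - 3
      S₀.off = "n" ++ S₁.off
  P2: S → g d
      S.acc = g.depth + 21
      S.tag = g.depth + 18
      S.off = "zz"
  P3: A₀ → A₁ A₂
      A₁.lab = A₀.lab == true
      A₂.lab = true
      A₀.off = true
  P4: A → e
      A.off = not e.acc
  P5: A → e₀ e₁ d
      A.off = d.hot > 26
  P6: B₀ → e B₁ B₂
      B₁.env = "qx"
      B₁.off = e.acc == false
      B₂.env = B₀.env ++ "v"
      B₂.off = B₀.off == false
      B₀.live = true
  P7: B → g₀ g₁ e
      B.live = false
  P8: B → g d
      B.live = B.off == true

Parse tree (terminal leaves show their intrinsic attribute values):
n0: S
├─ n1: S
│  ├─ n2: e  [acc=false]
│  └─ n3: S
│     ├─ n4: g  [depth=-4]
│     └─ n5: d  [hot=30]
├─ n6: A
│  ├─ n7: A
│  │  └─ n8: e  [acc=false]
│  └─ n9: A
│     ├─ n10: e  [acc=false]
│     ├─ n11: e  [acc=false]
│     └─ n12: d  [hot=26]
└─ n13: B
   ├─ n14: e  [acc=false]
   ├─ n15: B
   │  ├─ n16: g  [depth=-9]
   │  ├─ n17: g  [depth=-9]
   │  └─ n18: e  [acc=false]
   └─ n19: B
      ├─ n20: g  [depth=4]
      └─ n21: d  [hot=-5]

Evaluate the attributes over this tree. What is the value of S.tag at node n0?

-2

1. n2.acc = false  [terminal]
2. n4.depth = -4  [terminal]
3. n5.hot = 30  [terminal]
4. n3.acc = 17  [g.depth + 21]
5. n3.tag = 14  [g.depth + 18]
6. n3.off = "zz"  ["zz"]
7. n1.acc = -9  [S₁.acc + S₁.tag - 40]
8. n1.tag = 28  [S₁.acc + S₁.tag - 3]
9. n1.off = "nzz"  ["n" ++ S₁.off]
10. n6.lab = true  [S₁.acc == -9]
11. n7.lab = true  [A₀.lab == true]
12. n8.acc = false  [terminal]
13. n7.off = true  [not e.acc]
14. n9.lab = true  [true]
15. n10.acc = false  [terminal]
16. n11.acc = false  [terminal]
17. n12.hot = 26  [terminal]
18. n9.off = false  [d.hot > 26]
19. n6.off = true  [true]
20. n13.env = "rnzz"  ["r" ++ S₁.off]
21. n13.off = false  [A.off == false]
22. n14.acc = false  [terminal]
23. n15.env = "qx"  ["qx"]
24. n15.off = true  [e.acc == false]
25. n16.depth = -9  [terminal]
26. n17.depth = -9  [terminal]
27. n18.acc = false  [terminal]
28. n15.live = false  [false]
29. n19.env = "rnzzv"  [B₀.env ++ "v"]
30. n19.off = true  [B₀.off == false]
31. n20.depth = 4  [terminal]
32. n21.hot = -5  [terminal]
33. n19.live = true  [B.off == true]
34. n13.live = true  [true]
35. n0.acc = 5  [5]
36. n0.tag = -2  [S₁.acc * 3 + 25]
37. n0.off = "vm"  ["vm"]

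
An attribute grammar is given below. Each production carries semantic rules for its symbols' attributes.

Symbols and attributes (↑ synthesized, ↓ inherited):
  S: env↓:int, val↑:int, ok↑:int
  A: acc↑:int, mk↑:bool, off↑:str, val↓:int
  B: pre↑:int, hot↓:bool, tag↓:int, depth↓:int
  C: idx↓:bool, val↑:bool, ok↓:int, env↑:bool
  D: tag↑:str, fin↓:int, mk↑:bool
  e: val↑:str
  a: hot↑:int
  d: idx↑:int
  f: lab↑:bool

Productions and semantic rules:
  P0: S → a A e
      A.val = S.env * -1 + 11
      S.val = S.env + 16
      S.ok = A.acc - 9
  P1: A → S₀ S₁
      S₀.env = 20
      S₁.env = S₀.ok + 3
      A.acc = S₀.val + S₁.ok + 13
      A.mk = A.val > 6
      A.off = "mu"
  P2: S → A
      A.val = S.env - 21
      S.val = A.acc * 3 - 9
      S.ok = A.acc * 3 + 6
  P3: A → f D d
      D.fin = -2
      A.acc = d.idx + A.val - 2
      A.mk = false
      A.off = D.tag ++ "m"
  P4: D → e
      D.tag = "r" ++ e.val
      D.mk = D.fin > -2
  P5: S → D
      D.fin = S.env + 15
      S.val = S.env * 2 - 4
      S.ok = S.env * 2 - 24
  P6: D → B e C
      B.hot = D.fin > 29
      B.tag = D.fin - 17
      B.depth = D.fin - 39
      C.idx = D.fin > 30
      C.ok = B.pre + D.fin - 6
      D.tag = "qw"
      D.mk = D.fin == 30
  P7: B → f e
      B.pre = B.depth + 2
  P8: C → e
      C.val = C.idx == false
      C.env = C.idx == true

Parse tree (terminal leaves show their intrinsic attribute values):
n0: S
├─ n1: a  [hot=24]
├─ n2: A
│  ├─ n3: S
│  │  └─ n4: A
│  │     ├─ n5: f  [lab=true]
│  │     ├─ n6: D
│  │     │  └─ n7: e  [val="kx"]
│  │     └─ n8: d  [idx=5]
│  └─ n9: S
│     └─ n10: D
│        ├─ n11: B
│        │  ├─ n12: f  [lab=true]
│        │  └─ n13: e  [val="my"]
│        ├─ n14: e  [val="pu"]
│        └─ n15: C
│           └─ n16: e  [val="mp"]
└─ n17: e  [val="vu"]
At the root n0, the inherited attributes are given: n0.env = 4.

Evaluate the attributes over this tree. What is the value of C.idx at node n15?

1. n0.env = 4  [given at root]
2. n1.hot = 24  [terminal]
3. n2.val = 7  [S.env * -1 + 11]
4. n3.env = 20  [20]
5. n4.val = -1  [S.env - 21]
6. n5.lab = true  [terminal]
7. n6.fin = -2  [-2]
8. n7.val = "kx"  [terminal]
9. n6.tag = "rkx"  ["r" ++ e.val]
10. n6.mk = false  [D.fin > -2]
11. n8.idx = 5  [terminal]
12. n4.acc = 2  [d.idx + A.val - 2]
13. n4.mk = false  [false]
14. n4.off = "rkxm"  [D.tag ++ "m"]
15. n3.val = -3  [A.acc * 3 - 9]
16. n3.ok = 12  [A.acc * 3 + 6]
17. n9.env = 15  [S₀.ok + 3]
18. n10.fin = 30  [S.env + 15]
19. n11.hot = true  [D.fin > 29]
20. n11.tag = 13  [D.fin - 17]
21. n11.depth = -9  [D.fin - 39]
22. n12.lab = true  [terminal]
23. n13.val = "my"  [terminal]
24. n11.pre = -7  [B.depth + 2]
25. n14.val = "pu"  [terminal]
26. n15.idx = false  [D.fin > 30]
27. n15.ok = 17  [B.pre + D.fin - 6]
28. n16.val = "mp"  [terminal]
29. n15.val = true  [C.idx == false]
30. n15.env = false  [C.idx == true]
31. n10.tag = "qw"  ["qw"]
32. n10.mk = true  [D.fin == 30]
33. n9.val = 26  [S.env * 2 - 4]
34. n9.ok = 6  [S.env * 2 - 24]
35. n2.acc = 16  [S₀.val + S₁.ok + 13]
36. n2.mk = true  [A.val > 6]
37. n2.off = "mu"  ["mu"]
38. n17.val = "vu"  [terminal]
39. n0.val = 20  [S.env + 16]
40. n0.ok = 7  [A.acc - 9]

false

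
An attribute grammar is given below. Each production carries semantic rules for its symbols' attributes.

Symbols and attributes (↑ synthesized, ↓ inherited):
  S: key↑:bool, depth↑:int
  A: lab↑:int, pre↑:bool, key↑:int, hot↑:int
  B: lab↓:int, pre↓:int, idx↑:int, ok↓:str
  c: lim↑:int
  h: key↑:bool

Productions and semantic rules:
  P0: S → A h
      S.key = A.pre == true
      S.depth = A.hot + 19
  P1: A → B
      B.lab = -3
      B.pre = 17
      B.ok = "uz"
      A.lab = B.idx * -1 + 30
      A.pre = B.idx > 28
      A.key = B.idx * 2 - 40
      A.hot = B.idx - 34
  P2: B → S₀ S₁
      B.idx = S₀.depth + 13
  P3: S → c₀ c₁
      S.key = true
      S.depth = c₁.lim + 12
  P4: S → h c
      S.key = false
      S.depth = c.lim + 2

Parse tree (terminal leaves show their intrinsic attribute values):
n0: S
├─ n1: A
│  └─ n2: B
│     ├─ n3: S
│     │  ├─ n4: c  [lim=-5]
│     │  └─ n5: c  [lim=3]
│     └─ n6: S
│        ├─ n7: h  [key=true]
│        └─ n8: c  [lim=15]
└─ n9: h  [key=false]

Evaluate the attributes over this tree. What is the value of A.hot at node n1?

-6

1. n2.lab = -3  [-3]
2. n2.pre = 17  [17]
3. n2.ok = "uz"  ["uz"]
4. n4.lim = -5  [terminal]
5. n5.lim = 3  [terminal]
6. n3.key = true  [true]
7. n3.depth = 15  [c₁.lim + 12]
8. n7.key = true  [terminal]
9. n8.lim = 15  [terminal]
10. n6.key = false  [false]
11. n6.depth = 17  [c.lim + 2]
12. n2.idx = 28  [S₀.depth + 13]
13. n1.lab = 2  [B.idx * -1 + 30]
14. n1.pre = false  [B.idx > 28]
15. n1.key = 16  [B.idx * 2 - 40]
16. n1.hot = -6  [B.idx - 34]
17. n9.key = false  [terminal]
18. n0.key = false  [A.pre == true]
19. n0.depth = 13  [A.hot + 19]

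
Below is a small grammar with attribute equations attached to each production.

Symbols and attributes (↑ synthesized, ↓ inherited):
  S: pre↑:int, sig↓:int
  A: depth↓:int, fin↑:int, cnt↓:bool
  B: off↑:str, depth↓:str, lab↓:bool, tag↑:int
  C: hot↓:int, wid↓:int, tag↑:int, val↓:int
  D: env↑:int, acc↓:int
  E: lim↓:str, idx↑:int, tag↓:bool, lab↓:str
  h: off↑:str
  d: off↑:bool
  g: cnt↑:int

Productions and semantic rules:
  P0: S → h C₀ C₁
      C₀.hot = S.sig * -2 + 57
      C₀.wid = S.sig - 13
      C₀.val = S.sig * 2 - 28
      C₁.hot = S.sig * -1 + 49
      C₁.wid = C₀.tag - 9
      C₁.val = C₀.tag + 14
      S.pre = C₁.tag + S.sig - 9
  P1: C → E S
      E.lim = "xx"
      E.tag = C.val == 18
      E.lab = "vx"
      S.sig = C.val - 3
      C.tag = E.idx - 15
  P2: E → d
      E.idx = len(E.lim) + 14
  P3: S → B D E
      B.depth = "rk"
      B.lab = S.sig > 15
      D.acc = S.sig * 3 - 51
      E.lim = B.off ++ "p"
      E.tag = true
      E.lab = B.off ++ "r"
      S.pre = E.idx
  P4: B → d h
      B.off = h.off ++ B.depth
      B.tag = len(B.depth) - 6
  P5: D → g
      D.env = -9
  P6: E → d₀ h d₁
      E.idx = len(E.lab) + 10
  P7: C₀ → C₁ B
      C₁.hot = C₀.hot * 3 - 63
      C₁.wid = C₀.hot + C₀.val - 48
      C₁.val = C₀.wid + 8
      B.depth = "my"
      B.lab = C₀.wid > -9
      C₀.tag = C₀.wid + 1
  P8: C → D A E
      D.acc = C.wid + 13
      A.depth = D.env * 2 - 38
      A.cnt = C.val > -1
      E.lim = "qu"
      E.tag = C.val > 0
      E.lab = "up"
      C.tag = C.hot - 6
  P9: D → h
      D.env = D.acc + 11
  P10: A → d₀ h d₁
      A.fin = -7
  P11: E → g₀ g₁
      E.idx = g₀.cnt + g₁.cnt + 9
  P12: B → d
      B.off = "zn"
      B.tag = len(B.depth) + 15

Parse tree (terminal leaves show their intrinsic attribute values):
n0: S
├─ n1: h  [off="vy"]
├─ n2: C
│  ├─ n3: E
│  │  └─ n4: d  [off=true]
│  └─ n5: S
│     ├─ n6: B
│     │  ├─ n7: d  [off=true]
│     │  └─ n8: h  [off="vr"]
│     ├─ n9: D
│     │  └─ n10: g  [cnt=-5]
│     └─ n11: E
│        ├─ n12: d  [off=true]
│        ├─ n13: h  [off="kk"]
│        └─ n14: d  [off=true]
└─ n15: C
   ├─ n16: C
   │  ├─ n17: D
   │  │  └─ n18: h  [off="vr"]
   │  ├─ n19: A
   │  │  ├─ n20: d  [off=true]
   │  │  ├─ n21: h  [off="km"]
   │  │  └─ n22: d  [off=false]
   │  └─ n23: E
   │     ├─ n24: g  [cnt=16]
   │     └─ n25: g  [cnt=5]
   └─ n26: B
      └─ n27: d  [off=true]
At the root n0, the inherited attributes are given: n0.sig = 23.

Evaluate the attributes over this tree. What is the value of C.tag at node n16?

9

1. n0.sig = 23  [given at root]
2. n1.off = "vy"  [terminal]
3. n2.hot = 11  [S.sig * -2 + 57]
4. n2.wid = 10  [S.sig - 13]
5. n2.val = 18  [S.sig * 2 - 28]
6. n3.lim = "xx"  ["xx"]
7. n3.tag = true  [C.val == 18]
8. n3.lab = "vx"  ["vx"]
9. n4.off = true  [terminal]
10. n3.idx = 16  [len(E.lim) + 14]
11. n5.sig = 15  [C.val - 3]
12. n6.depth = "rk"  ["rk"]
13. n6.lab = false  [S.sig > 15]
14. n7.off = true  [terminal]
15. n8.off = "vr"  [terminal]
16. n6.off = "vrrk"  [h.off ++ B.depth]
17. n6.tag = -4  [len(B.depth) - 6]
18. n9.acc = -6  [S.sig * 3 - 51]
19. n10.cnt = -5  [terminal]
20. n9.env = -9  [-9]
21. n11.lim = "vrrkp"  [B.off ++ "p"]
22. n11.tag = true  [true]
23. n11.lab = "vrrkr"  [B.off ++ "r"]
24. n12.off = true  [terminal]
25. n13.off = "kk"  [terminal]
26. n14.off = true  [terminal]
27. n11.idx = 15  [len(E.lab) + 10]
28. n5.pre = 15  [E.idx]
29. n2.tag = 1  [E.idx - 15]
30. n15.hot = 26  [S.sig * -1 + 49]
31. n15.wid = -8  [C₀.tag - 9]
32. n15.val = 15  [C₀.tag + 14]
33. n16.hot = 15  [C₀.hot * 3 - 63]
34. n16.wid = -7  [C₀.hot + C₀.val - 48]
35. n16.val = 0  [C₀.wid + 8]
36. n17.acc = 6  [C.wid + 13]
37. n18.off = "vr"  [terminal]
38. n17.env = 17  [D.acc + 11]
39. n19.depth = -4  [D.env * 2 - 38]
40. n19.cnt = true  [C.val > -1]
41. n20.off = true  [terminal]
42. n21.off = "km"  [terminal]
43. n22.off = false  [terminal]
44. n19.fin = -7  [-7]
45. n23.lim = "qu"  ["qu"]
46. n23.tag = false  [C.val > 0]
47. n23.lab = "up"  ["up"]
48. n24.cnt = 16  [terminal]
49. n25.cnt = 5  [terminal]
50. n23.idx = 30  [g₀.cnt + g₁.cnt + 9]
51. n16.tag = 9  [C.hot - 6]
52. n26.depth = "my"  ["my"]
53. n26.lab = true  [C₀.wid > -9]
54. n27.off = true  [terminal]
55. n26.off = "zn"  ["zn"]
56. n26.tag = 17  [len(B.depth) + 15]
57. n15.tag = -7  [C₀.wid + 1]
58. n0.pre = 7  [C₁.tag + S.sig - 9]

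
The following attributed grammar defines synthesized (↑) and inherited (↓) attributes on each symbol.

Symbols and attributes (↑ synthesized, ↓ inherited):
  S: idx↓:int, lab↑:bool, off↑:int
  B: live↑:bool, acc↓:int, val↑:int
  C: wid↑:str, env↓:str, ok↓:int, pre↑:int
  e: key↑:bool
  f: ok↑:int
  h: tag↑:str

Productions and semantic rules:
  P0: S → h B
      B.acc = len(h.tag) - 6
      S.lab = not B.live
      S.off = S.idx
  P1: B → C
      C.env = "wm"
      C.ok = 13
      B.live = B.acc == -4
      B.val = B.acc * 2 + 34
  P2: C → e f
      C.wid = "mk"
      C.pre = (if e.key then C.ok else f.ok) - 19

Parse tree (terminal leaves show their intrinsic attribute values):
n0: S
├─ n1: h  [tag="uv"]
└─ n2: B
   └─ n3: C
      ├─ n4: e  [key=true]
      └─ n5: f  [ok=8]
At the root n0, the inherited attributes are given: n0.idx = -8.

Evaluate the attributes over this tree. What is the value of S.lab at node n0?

false

1. n0.idx = -8  [given at root]
2. n1.tag = "uv"  [terminal]
3. n2.acc = -4  [len(h.tag) - 6]
4. n3.env = "wm"  ["wm"]
5. n3.ok = 13  [13]
6. n4.key = true  [terminal]
7. n5.ok = 8  [terminal]
8. n3.wid = "mk"  ["mk"]
9. n3.pre = -6  [(if e.key then C.ok else f.ok) - 19]
10. n2.live = true  [B.acc == -4]
11. n2.val = 26  [B.acc * 2 + 34]
12. n0.lab = false  [not B.live]
13. n0.off = -8  [S.idx]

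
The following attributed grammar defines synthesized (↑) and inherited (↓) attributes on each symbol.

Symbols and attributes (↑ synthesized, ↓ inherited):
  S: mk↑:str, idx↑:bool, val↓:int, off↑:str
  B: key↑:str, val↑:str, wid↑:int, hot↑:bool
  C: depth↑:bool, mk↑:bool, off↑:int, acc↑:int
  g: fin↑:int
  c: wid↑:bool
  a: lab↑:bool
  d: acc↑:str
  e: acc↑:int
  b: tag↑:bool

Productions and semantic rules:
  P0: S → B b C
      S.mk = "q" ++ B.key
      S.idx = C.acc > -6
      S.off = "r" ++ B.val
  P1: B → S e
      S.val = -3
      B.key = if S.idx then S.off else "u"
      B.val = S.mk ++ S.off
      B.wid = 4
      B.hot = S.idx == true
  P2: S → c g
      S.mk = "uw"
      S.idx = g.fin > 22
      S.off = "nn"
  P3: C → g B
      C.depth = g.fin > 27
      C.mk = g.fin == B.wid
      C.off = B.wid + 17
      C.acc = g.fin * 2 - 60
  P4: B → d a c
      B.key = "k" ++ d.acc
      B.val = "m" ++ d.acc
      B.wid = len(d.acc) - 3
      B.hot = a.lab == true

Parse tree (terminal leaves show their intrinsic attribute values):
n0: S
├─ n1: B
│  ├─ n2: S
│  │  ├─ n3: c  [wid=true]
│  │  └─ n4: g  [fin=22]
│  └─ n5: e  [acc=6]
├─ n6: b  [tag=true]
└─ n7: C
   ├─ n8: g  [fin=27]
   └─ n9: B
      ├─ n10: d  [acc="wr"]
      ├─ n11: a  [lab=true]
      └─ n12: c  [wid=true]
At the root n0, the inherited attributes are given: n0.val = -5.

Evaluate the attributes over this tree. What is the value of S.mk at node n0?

1. n0.val = -5  [given at root]
2. n2.val = -3  [-3]
3. n3.wid = true  [terminal]
4. n4.fin = 22  [terminal]
5. n2.mk = "uw"  ["uw"]
6. n2.idx = false  [g.fin > 22]
7. n2.off = "nn"  ["nn"]
8. n5.acc = 6  [terminal]
9. n1.key = "u"  [if S.idx then S.off else "u"]
10. n1.val = "uwnn"  [S.mk ++ S.off]
11. n1.wid = 4  [4]
12. n1.hot = false  [S.idx == true]
13. n6.tag = true  [terminal]
14. n8.fin = 27  [terminal]
15. n10.acc = "wr"  [terminal]
16. n11.lab = true  [terminal]
17. n12.wid = true  [terminal]
18. n9.key = "kwr"  ["k" ++ d.acc]
19. n9.val = "mwr"  ["m" ++ d.acc]
20. n9.wid = -1  [len(d.acc) - 3]
21. n9.hot = true  [a.lab == true]
22. n7.depth = false  [g.fin > 27]
23. n7.mk = false  [g.fin == B.wid]
24. n7.off = 16  [B.wid + 17]
25. n7.acc = -6  [g.fin * 2 - 60]
26. n0.mk = "qu"  ["q" ++ B.key]
27. n0.idx = false  [C.acc > -6]
28. n0.off = "ruwnn"  ["r" ++ B.val]

"qu"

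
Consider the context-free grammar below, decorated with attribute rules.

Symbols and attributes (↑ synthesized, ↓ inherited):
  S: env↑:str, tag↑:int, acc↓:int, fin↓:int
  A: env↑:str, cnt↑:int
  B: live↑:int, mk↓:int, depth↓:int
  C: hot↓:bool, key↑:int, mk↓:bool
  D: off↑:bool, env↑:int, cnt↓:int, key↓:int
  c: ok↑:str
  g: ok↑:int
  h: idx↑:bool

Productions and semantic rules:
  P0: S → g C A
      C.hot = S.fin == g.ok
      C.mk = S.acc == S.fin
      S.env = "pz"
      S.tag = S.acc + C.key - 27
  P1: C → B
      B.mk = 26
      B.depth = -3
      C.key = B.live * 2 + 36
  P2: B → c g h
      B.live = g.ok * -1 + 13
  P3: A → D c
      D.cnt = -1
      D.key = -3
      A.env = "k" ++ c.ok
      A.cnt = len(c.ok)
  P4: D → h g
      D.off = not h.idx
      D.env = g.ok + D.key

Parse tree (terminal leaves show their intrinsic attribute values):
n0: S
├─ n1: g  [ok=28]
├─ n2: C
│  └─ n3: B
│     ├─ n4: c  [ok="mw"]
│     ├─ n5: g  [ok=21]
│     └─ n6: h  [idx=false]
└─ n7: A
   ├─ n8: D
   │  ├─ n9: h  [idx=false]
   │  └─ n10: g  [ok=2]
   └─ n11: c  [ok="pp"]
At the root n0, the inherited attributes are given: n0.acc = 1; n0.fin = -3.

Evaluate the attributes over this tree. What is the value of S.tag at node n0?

-6

1. n0.acc = 1  [given at root]
2. n0.fin = -3  [given at root]
3. n1.ok = 28  [terminal]
4. n2.hot = false  [S.fin == g.ok]
5. n2.mk = false  [S.acc == S.fin]
6. n3.mk = 26  [26]
7. n3.depth = -3  [-3]
8. n4.ok = "mw"  [terminal]
9. n5.ok = 21  [terminal]
10. n6.idx = false  [terminal]
11. n3.live = -8  [g.ok * -1 + 13]
12. n2.key = 20  [B.live * 2 + 36]
13. n8.cnt = -1  [-1]
14. n8.key = -3  [-3]
15. n9.idx = false  [terminal]
16. n10.ok = 2  [terminal]
17. n8.off = true  [not h.idx]
18. n8.env = -1  [g.ok + D.key]
19. n11.ok = "pp"  [terminal]
20. n7.env = "kpp"  ["k" ++ c.ok]
21. n7.cnt = 2  [len(c.ok)]
22. n0.env = "pz"  ["pz"]
23. n0.tag = -6  [S.acc + C.key - 27]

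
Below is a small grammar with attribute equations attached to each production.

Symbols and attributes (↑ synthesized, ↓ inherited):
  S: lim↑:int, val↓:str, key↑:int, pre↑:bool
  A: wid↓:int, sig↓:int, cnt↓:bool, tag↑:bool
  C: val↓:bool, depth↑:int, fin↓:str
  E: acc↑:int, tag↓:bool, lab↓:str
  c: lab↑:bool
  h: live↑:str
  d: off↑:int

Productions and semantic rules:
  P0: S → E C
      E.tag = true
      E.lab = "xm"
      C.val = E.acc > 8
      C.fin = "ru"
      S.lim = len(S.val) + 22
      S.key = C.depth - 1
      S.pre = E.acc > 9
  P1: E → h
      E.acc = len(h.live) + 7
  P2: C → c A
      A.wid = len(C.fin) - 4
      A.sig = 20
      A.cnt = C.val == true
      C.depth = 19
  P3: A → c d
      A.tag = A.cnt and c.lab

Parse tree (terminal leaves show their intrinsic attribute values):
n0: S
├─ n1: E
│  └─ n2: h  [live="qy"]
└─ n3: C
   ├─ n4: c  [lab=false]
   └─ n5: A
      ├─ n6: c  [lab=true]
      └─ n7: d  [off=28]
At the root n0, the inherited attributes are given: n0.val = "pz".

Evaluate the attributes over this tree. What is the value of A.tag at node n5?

1. n0.val = "pz"  [given at root]
2. n1.tag = true  [true]
3. n1.lab = "xm"  ["xm"]
4. n2.live = "qy"  [terminal]
5. n1.acc = 9  [len(h.live) + 7]
6. n3.val = true  [E.acc > 8]
7. n3.fin = "ru"  ["ru"]
8. n4.lab = false  [terminal]
9. n5.wid = -2  [len(C.fin) - 4]
10. n5.sig = 20  [20]
11. n5.cnt = true  [C.val == true]
12. n6.lab = true  [terminal]
13. n7.off = 28  [terminal]
14. n5.tag = true  [A.cnt and c.lab]
15. n3.depth = 19  [19]
16. n0.lim = 24  [len(S.val) + 22]
17. n0.key = 18  [C.depth - 1]
18. n0.pre = false  [E.acc > 9]

true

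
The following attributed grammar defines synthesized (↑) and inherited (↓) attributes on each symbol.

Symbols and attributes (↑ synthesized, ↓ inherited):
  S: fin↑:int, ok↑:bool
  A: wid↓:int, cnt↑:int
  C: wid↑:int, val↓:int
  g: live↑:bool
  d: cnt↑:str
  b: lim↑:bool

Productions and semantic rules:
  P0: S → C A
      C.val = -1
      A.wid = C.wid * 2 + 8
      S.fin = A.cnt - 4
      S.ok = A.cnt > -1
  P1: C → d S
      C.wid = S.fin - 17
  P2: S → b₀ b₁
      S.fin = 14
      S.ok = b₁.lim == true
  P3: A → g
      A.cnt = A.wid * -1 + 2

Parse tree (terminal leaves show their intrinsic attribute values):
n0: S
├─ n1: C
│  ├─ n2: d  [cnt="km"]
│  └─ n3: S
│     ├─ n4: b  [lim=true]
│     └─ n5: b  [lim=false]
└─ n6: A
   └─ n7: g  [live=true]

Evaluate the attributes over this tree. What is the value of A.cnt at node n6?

1. n1.val = -1  [-1]
2. n2.cnt = "km"  [terminal]
3. n4.lim = true  [terminal]
4. n5.lim = false  [terminal]
5. n3.fin = 14  [14]
6. n3.ok = false  [b₁.lim == true]
7. n1.wid = -3  [S.fin - 17]
8. n6.wid = 2  [C.wid * 2 + 8]
9. n7.live = true  [terminal]
10. n6.cnt = 0  [A.wid * -1 + 2]
11. n0.fin = -4  [A.cnt - 4]
12. n0.ok = true  [A.cnt > -1]

0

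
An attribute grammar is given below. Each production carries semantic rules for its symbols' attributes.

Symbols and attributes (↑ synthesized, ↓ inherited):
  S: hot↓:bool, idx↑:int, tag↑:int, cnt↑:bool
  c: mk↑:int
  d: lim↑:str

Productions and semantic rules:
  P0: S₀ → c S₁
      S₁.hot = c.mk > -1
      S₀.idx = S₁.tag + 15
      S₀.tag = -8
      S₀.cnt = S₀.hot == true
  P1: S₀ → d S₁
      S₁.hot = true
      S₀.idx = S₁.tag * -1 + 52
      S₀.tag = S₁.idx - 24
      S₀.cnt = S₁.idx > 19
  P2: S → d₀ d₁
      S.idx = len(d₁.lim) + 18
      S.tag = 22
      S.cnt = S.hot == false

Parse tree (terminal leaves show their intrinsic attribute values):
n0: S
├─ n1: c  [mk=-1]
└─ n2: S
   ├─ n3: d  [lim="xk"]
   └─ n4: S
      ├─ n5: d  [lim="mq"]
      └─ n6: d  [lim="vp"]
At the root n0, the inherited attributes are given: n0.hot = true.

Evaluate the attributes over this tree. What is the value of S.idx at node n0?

11

1. n0.hot = true  [given at root]
2. n1.mk = -1  [terminal]
3. n2.hot = false  [c.mk > -1]
4. n3.lim = "xk"  [terminal]
5. n4.hot = true  [true]
6. n5.lim = "mq"  [terminal]
7. n6.lim = "vp"  [terminal]
8. n4.idx = 20  [len(d₁.lim) + 18]
9. n4.tag = 22  [22]
10. n4.cnt = false  [S.hot == false]
11. n2.idx = 30  [S₁.tag * -1 + 52]
12. n2.tag = -4  [S₁.idx - 24]
13. n2.cnt = true  [S₁.idx > 19]
14. n0.idx = 11  [S₁.tag + 15]
15. n0.tag = -8  [-8]
16. n0.cnt = true  [S₀.hot == true]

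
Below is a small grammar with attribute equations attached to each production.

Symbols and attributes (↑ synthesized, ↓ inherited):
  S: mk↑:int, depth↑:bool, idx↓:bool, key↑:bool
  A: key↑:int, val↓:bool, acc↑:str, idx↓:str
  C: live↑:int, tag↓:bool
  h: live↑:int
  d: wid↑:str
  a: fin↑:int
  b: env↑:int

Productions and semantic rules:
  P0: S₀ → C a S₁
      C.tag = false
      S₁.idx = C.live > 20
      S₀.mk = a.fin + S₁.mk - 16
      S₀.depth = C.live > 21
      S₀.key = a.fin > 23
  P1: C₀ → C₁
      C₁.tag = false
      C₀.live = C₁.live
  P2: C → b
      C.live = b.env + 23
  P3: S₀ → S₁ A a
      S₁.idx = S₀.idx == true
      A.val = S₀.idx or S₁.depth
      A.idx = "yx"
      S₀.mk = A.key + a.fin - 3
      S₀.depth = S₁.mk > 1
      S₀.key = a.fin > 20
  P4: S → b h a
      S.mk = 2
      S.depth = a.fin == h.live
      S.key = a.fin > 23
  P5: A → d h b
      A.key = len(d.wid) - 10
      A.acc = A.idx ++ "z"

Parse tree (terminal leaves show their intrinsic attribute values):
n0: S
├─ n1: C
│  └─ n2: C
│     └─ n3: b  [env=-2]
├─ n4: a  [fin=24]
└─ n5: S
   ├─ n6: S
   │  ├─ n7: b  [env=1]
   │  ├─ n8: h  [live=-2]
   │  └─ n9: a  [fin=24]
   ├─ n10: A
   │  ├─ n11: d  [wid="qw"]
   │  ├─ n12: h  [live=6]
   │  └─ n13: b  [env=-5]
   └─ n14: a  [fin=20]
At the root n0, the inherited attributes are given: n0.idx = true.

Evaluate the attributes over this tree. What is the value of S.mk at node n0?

17

1. n0.idx = true  [given at root]
2. n1.tag = false  [false]
3. n2.tag = false  [false]
4. n3.env = -2  [terminal]
5. n2.live = 21  [b.env + 23]
6. n1.live = 21  [C₁.live]
7. n4.fin = 24  [terminal]
8. n5.idx = true  [C.live > 20]
9. n6.idx = true  [S₀.idx == true]
10. n7.env = 1  [terminal]
11. n8.live = -2  [terminal]
12. n9.fin = 24  [terminal]
13. n6.mk = 2  [2]
14. n6.depth = false  [a.fin == h.live]
15. n6.key = true  [a.fin > 23]
16. n10.val = true  [S₀.idx or S₁.depth]
17. n10.idx = "yx"  ["yx"]
18. n11.wid = "qw"  [terminal]
19. n12.live = 6  [terminal]
20. n13.env = -5  [terminal]
21. n10.key = -8  [len(d.wid) - 10]
22. n10.acc = "yxz"  [A.idx ++ "z"]
23. n14.fin = 20  [terminal]
24. n5.mk = 9  [A.key + a.fin - 3]
25. n5.depth = true  [S₁.mk > 1]
26. n5.key = false  [a.fin > 20]
27. n0.mk = 17  [a.fin + S₁.mk - 16]
28. n0.depth = false  [C.live > 21]
29. n0.key = true  [a.fin > 23]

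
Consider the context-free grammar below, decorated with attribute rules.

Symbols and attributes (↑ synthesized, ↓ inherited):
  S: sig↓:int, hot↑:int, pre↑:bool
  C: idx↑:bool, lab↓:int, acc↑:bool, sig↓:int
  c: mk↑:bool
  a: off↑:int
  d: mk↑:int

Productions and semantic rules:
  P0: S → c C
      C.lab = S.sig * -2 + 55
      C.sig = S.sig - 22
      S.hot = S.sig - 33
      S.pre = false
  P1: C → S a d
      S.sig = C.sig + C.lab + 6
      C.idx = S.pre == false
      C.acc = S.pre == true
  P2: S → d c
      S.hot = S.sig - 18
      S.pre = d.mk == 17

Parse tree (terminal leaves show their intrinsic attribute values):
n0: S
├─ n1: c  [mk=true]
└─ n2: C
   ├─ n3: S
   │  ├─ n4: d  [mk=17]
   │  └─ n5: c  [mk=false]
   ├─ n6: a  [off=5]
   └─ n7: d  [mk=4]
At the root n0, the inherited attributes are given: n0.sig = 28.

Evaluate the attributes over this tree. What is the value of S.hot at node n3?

-7

1. n0.sig = 28  [given at root]
2. n1.mk = true  [terminal]
3. n2.lab = -1  [S.sig * -2 + 55]
4. n2.sig = 6  [S.sig - 22]
5. n3.sig = 11  [C.sig + C.lab + 6]
6. n4.mk = 17  [terminal]
7. n5.mk = false  [terminal]
8. n3.hot = -7  [S.sig - 18]
9. n3.pre = true  [d.mk == 17]
10. n6.off = 5  [terminal]
11. n7.mk = 4  [terminal]
12. n2.idx = false  [S.pre == false]
13. n2.acc = true  [S.pre == true]
14. n0.hot = -5  [S.sig - 33]
15. n0.pre = false  [false]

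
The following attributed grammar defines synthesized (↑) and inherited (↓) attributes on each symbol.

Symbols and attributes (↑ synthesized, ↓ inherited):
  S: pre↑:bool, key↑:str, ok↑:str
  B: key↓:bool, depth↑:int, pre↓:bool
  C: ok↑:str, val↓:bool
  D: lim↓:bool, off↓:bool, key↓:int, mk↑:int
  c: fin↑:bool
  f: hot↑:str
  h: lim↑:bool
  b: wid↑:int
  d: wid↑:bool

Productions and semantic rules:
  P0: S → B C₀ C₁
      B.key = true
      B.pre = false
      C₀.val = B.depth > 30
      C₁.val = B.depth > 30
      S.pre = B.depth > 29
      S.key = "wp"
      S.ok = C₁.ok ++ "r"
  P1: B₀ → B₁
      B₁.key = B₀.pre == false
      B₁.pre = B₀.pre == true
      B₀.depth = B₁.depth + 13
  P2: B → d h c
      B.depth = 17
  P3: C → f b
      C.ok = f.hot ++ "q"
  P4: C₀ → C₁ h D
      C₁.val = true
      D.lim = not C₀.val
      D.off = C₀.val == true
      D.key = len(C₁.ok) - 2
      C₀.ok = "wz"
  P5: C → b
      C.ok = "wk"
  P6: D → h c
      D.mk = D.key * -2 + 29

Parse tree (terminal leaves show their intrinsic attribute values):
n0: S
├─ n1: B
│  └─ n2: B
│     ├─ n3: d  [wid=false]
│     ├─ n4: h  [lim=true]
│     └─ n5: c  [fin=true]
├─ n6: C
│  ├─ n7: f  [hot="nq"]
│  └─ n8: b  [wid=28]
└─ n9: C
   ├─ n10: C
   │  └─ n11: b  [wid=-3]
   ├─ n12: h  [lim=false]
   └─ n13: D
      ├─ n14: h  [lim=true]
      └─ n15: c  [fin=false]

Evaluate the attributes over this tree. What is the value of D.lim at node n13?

1. n1.key = true  [true]
2. n1.pre = false  [false]
3. n2.key = true  [B₀.pre == false]
4. n2.pre = false  [B₀.pre == true]
5. n3.wid = false  [terminal]
6. n4.lim = true  [terminal]
7. n5.fin = true  [terminal]
8. n2.depth = 17  [17]
9. n1.depth = 30  [B₁.depth + 13]
10. n6.val = false  [B.depth > 30]
11. n7.hot = "nq"  [terminal]
12. n8.wid = 28  [terminal]
13. n6.ok = "nqq"  [f.hot ++ "q"]
14. n9.val = false  [B.depth > 30]
15. n10.val = true  [true]
16. n11.wid = -3  [terminal]
17. n10.ok = "wk"  ["wk"]
18. n12.lim = false  [terminal]
19. n13.lim = true  [not C₀.val]
20. n13.off = false  [C₀.val == true]
21. n13.key = 0  [len(C₁.ok) - 2]
22. n14.lim = true  [terminal]
23. n15.fin = false  [terminal]
24. n13.mk = 29  [D.key * -2 + 29]
25. n9.ok = "wz"  ["wz"]
26. n0.pre = true  [B.depth > 29]
27. n0.key = "wp"  ["wp"]
28. n0.ok = "wzr"  [C₁.ok ++ "r"]

true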